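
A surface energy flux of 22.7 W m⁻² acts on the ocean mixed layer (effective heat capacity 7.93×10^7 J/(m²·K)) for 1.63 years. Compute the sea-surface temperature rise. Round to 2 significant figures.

15 K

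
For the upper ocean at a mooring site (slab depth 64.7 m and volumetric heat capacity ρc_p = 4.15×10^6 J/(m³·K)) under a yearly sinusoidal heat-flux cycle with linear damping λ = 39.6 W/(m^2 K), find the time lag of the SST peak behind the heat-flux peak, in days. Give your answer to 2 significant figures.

Areal heat capacity C = ρc_p × D = 4.15×10^6 × 64.7 = 2.69×10^8 J m⁻² K⁻¹.
ω = 2π / 3.15×10^7 s = 1.99×10^-7 s⁻¹.
Phase lag φ = arctan(Cω/λ) = arctan(53.5/39.6) = 0.934 rad.
Time lag = φ / ω = 0.934 / 1.99×10^-7 = 4.69×10^6 s = 54.2 days.

54 days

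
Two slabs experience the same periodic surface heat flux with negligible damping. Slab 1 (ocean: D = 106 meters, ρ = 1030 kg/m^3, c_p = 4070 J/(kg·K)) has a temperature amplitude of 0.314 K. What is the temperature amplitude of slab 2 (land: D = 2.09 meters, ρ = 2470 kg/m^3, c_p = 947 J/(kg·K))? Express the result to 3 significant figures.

28.5 K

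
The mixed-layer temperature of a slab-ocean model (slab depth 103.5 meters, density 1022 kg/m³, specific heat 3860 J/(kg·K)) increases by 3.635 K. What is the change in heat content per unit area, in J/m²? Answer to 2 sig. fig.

Areal heat capacity C = ρ c_p D = 1022 × 3860 × 103.5 = 4.08×10^8 J/(m²·K).
ΔQ = C ΔT = 4.08×10^8 × 3.635 = 1.48×10^9 J/m².

1.5×10^9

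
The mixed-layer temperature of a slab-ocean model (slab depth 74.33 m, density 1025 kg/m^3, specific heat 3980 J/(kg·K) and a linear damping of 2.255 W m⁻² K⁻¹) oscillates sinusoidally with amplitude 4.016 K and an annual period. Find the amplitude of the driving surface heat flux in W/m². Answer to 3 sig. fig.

243

Areal heat capacity C = ρ c_p D = 1025 × 3980 × 74.33 = 3.03×10^8 J/(m^2 K).
ω = 2π / 3.15×10^7 s = 1.99×10^-7 s⁻¹.
√((Cω)² + λ²) = √((60.4)² + 2.255²) = 60.5 W/(m²·K).
F₀ = A × √((Cω)²+λ²) = 4.016 × 60.5 = 243 W/m².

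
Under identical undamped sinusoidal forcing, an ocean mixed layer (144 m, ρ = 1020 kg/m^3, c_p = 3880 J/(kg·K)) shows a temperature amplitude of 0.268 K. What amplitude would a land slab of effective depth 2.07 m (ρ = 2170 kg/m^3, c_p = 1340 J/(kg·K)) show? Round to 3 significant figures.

25.4 K

C_ocean = 5.70×10^8 J/(m²·K); C_land = 6.02×10^6 J/(m²·K).
A ∝ 1/C ⇒ A_land = A_ocean × C_ocean/C_land = 0.268 × 94.7 = 25.4 K.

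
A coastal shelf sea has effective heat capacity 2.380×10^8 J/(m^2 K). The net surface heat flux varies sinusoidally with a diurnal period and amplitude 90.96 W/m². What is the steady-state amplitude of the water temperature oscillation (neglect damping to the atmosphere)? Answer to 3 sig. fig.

0.00526 K

Areal heat capacity C = 2.380×10^8 J/(m^2 K) (given).
Angular frequency ω = 2π / T = 2π / 86400 s = 7.27×10^-5 s⁻¹.
Cω = 2.38×10^8 × 7.27×10^-5 = 17300 W/(m²·K).
Amplitude A = F₀ / (Cω) = 90.96 / 17300 = 0.00526 K.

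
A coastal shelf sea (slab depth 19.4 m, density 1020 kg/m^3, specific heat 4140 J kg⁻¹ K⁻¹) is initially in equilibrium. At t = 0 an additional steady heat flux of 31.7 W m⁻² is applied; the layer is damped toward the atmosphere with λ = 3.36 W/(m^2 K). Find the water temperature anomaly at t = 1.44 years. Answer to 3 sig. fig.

Areal heat capacity C = ρ c_p D = 1020 × 4140 × 19.4 = 8.19×10^7 J m⁻² K⁻¹.
τ = C / λ = 8.19×10^7 / 3.36 = 2.44×10^7 s.
Equilibrium anomaly ΔT_eq = F / λ = 31.7 / 3.36 = 9.43 K.
t = 1.44 years = 4.54×10^7 s, so t/τ = 1.86.
ΔT(t) = ΔT_eq (1 − e^(−t/τ)) = 9.43 × (1 − e^−1.86) = 7.97 K.

7.97 K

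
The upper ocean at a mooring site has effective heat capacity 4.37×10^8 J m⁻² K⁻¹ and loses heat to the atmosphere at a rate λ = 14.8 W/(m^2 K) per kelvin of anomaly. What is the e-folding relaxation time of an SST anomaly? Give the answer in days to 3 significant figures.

Areal heat capacity C = 4.37×10^8 J m⁻² K⁻¹ (given).
Relaxation time τ = C / λ = 4.37×10^8 / 14.8 = 2.95×10^7 s.
In days: 2.95×10^7 s / (86400 s/day) = 342 days.

342 days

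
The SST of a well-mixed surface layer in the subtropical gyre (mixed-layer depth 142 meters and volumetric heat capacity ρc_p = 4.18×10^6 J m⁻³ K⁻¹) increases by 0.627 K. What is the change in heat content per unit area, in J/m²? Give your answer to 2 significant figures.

3.7×10^8

Areal heat capacity C = ρc_p × D = 4.18×10^6 × 142 = 5.94×10^8 J/(m^2 K).
ΔQ = C ΔT = 5.94×10^8 × 0.627 = 3.72×10^8 J/m².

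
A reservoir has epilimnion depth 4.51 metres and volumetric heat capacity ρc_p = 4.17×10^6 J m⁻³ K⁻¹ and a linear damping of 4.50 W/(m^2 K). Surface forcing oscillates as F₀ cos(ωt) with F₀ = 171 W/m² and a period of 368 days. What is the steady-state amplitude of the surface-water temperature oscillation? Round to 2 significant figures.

29 K

Areal heat capacity C = ρc_p × D = 4.17×10^6 × 4.51 = 1.88×10^7 J/(m²·K).
Angular frequency ω = 2π / T = 2π / 3.18×10^7 s = 1.98×10^-7 s⁻¹.
√((Cω)² + λ²) = √((3.72)² + 4.50²) = 5.84 W/(m²·K).
Amplitude A = F₀ / √((Cω)²+λ²) = 171 / 5.84 = 29.3 K.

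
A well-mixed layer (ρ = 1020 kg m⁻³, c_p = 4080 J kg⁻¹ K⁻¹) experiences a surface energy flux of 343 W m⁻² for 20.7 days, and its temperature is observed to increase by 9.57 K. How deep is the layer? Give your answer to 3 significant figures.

15.4 m

Heat input Q = F Δt = 343 × 1.79×10^6 s = 6.13×10^8 J/m².
Required areal heat capacity C = Q / ΔT = 6.41×10^7 J/(m²·K).
Depth D = C / (ρ c_p) = 6.41×10^7 / (1020 × 4080) = 15.4 m.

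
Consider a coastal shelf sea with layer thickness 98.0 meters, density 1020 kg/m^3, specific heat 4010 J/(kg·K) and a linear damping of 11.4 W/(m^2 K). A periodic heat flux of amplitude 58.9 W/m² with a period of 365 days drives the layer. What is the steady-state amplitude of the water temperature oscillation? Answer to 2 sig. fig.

Areal heat capacity C = ρ c_p D = 1020 × 4010 × 98.0 = 4.01×10^8 J m⁻² K⁻¹.
Angular frequency ω = 2π / T = 2π / 3.15×10^7 s = 1.99×10^-7 s⁻¹.
√((Cω)² + λ²) = √((79.9)² + 11.4²) = 80.7 W/(m²·K).
Amplitude A = F₀ / √((Cω)²+λ²) = 58.9 / 80.7 = 0.730 K.

0.73 K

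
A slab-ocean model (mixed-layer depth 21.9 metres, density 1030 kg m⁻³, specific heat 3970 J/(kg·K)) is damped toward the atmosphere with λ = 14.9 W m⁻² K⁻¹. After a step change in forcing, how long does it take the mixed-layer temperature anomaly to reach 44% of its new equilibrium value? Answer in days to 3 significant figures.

Areal heat capacity C = ρ c_p D = 1030 × 3970 × 21.9 = 8.96×10^7 J/(m^2 K).
τ = C / λ = 8.96×10^7 / 14.9 = 6.01×10^6 s.
Fraction reached: 1 − e^(−t/τ) = 0.44 ⇒ t = −τ ln(1 − 0.44) = τ × 0.580.
t = 3.48×10^6 s = 40.3 days.

40.3 days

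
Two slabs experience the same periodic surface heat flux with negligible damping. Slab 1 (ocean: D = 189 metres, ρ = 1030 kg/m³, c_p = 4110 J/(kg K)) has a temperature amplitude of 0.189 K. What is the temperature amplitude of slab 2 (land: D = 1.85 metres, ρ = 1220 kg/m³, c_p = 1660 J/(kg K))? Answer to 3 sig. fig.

C_ocean = 8.00×10^8 J/(m²·K); C_land = 3.75×10^6 J/(m²·K).
A ∝ 1/C ⇒ A_land = A_ocean × C_ocean/C_land = 0.189 × 214 = 40.4 K.

40.4 K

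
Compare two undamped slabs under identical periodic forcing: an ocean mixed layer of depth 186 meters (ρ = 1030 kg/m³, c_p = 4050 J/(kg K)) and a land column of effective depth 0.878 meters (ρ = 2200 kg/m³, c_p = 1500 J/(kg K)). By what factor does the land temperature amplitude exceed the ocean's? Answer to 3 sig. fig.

C_ocean = 1030 × 4050 × 186 = 7.76×10^8 J/(m²·K).
C_land = 2200 × 1500 × 0.878 = 2.90×10^6 J/(m²·K).
Undamped amplitude ∝ 1/C, so A_land/A_ocean = C_ocean/C_land = 268.

268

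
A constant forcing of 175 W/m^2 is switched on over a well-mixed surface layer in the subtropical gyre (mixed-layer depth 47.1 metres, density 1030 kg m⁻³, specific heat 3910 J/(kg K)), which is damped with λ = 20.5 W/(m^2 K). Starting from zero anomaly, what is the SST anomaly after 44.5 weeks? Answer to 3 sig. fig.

8.07 K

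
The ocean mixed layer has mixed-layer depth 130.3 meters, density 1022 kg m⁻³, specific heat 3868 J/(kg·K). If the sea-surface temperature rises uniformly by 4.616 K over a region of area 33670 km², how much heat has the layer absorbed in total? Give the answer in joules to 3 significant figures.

8.01×10^19 J

Areal heat capacity C = ρ c_p D = 1022 × 3868 × 130.3 = 5.15×10^8 J m⁻² K⁻¹.
Heat per unit area: q = C ΔT = 5.15×10^8 × 4.616 = 2.38×10^9 J/m².
Total heat: Q = q × A = 2.38×10^9 × (33670 × 10⁶ m²) = 8.01×10^19 J.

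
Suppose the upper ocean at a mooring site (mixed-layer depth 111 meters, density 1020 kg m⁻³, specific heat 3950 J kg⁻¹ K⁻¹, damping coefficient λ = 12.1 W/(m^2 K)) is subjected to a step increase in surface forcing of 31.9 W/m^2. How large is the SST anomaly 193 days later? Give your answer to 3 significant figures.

0.957 K

Areal heat capacity C = ρ c_p D = 1020 × 3950 × 111 = 4.47×10^8 J/(m²·K).
τ = C / λ = 4.47×10^8 / 12.1 = 3.70×10^7 s.
Equilibrium anomaly ΔT_eq = F / λ = 31.9 / 12.1 = 2.64 K.
t = 193 days = 1.67×10^7 s, so t/τ = 0.451.
ΔT(t) = ΔT_eq (1 − e^(−t/τ)) = 2.64 × (1 − e^−0.451) = 0.957 K.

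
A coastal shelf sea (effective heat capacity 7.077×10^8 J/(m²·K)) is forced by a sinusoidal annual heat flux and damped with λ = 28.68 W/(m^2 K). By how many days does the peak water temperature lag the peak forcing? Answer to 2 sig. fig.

80 days

Areal heat capacity C = 7.077×10^8 J/(m²·K) (given).
ω = 2π / 3.15×10^7 s = 1.99×10^-7 s⁻¹.
Phase lag φ = arctan(Cω/λ) = arctan(141/28.68) = 1.37 rad.
Time lag = φ / ω = 1.37 / 1.99×10^-7 = 6.88×10^6 s = 79.6 days.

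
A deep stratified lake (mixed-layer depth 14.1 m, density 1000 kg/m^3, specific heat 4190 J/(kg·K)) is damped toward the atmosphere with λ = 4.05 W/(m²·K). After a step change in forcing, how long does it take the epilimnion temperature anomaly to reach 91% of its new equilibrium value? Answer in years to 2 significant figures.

1.1 years

Areal heat capacity C = ρ c_p D = 1000 × 4190 × 14.1 = 5.91×10^7 J/(m²·K).
τ = C / λ = 5.91×10^7 / 4.05 = 1.46×10^7 s.
Fraction reached: 1 − e^(−t/τ) = 0.91 ⇒ t = −τ ln(1 − 0.91) = τ × 2.41.
t = 3.51×10^7 s = 1.11 years.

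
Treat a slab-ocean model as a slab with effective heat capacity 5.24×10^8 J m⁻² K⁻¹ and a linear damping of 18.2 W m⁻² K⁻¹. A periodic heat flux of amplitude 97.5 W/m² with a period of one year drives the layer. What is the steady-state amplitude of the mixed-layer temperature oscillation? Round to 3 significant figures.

0.920 K

Areal heat capacity C = 5.24×10^8 J m⁻² K⁻¹ (given).
Angular frequency ω = 2π / T = 2π / 3.15×10^7 s = 1.99×10^-7 s⁻¹.
√((Cω)² + λ²) = √((104)² + 18.2²) = 106 W/(m²·K).
Amplitude A = F₀ / √((Cω)²+λ²) = 97.5 / 106 = 0.920 K.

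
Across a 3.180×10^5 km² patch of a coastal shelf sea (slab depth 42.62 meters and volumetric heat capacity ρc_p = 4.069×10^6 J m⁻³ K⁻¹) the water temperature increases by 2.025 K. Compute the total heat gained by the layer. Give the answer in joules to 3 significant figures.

Areal heat capacity C = ρc_p × D = 4.069×10^6 × 42.62 = 1.73×10^8 J/(m^2 K).
Heat per unit area: q = C ΔT = 1.73×10^8 × 2.025 = 3.51×10^8 J/m².
Total heat: Q = q × A = 3.51×10^8 × (3.180×10^5 × 10⁶ m²) = 1.12×10^20 J.

1.12×10^20 J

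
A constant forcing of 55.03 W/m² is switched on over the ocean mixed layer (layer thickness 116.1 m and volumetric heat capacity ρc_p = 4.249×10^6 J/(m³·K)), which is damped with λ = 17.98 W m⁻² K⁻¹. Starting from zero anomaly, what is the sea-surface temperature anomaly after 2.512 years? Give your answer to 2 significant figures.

Areal heat capacity C = ρc_p × D = 4.249×10^6 × 116.1 = 4.93×10^8 J/(m^2 K).
τ = C / λ = 4.93×10^8 / 17.98 = 2.74×10^7 s.
Equilibrium anomaly ΔT_eq = F / λ = 55.03 / 17.98 = 3.06 K.
t = 2.512 years = 7.93×10^7 s, so t/τ = 2.89.
ΔT(t) = ΔT_eq (1 − e^(−t/τ)) = 3.06 × (1 − e^−2.89) = 2.89 K.

2.9 K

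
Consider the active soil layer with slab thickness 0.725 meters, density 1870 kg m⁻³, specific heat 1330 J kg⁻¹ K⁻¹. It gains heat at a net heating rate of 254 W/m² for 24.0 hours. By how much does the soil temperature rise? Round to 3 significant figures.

Areal heat capacity C = ρ c_p D = 1870 × 1330 × 0.725 = 1.80×10^6 J/(m^2 K).
Net heat input Q = F Δt = 254 × (24.0 hours × 3600 s/hour) = 2.19×10^7 J/m².
ΔT = Q / C = 2.19×10^7 / 1.80×10^6 = 12.2 K.

12.2 K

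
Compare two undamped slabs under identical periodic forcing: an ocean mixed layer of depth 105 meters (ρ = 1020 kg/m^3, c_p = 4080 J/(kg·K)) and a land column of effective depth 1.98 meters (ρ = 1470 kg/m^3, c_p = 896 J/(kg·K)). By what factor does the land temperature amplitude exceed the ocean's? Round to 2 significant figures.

C_ocean = 1020 × 4080 × 105 = 4.37×10^8 J/(m²·K).
C_land = 1470 × 896 × 1.98 = 2.61×10^6 J/(m²·K).
Undamped amplitude ∝ 1/C, so A_land/A_ocean = C_ocean/C_land = 168.

170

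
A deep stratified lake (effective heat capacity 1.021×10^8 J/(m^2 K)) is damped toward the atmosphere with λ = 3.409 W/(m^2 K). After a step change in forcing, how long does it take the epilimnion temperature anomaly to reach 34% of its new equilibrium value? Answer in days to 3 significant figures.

144 days

Areal heat capacity C = 1.021×10^8 J/(m^2 K) (given).
τ = C / λ = 1.02×10^8 / 3.409 = 3.00×10^7 s.
Fraction reached: 1 − e^(−t/τ) = 0.34 ⇒ t = −τ ln(1 − 0.34) = τ × 0.416.
t = 1.24×10^7 s = 144 days.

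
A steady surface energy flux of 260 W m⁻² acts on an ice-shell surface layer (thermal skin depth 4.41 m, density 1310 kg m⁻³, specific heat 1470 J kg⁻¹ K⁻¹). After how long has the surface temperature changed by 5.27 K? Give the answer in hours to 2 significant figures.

48 hours

Areal heat capacity C = ρ c_p D = 1310 × 1470 × 4.41 = 8.49×10^6 J m⁻² K⁻¹.
Time required: Δt = C ΔT / F = 8.49×10^6 × 5.27 / 260 = 1.72×10^5 s.
In hours: 1.72×10^5 s / (3600 s/hour) = 47.8 hours.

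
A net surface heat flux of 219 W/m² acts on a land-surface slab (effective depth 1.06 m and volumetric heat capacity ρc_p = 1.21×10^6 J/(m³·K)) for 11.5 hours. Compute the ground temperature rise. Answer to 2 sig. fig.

7.1 K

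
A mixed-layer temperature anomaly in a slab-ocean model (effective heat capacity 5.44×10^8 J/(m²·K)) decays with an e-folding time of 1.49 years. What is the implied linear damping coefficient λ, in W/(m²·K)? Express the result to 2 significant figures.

12

Areal heat capacity C = 5.44×10^8 J/(m²·K) (given).
τ = 1.49 years = 4.70×10^7 s.
λ = C / τ = 5.44×10^8 / 4.70×10^7 = 11.6 W/(m²·K).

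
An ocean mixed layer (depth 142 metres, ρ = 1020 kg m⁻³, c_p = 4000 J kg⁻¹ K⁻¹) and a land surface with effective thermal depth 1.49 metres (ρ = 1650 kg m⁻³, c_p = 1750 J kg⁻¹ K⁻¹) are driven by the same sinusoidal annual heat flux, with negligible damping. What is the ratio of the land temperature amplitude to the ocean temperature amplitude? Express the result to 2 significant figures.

130

C_ocean = 1020 × 4000 × 142 = 5.79×10^8 J/(m²·K).
C_land = 1650 × 1750 × 1.49 = 4.30×10^6 J/(m²·K).
Undamped amplitude ∝ 1/C, so A_land/A_ocean = C_ocean/C_land = 135.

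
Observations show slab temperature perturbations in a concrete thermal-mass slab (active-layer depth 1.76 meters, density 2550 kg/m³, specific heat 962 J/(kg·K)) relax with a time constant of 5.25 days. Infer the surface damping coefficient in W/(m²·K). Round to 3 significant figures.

9.52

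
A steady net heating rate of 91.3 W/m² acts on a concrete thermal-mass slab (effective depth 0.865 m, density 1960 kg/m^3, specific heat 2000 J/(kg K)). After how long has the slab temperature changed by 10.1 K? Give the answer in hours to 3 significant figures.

104 hours

Areal heat capacity C = ρ c_p D = 1960 × 2000 × 0.865 = 3.39×10^6 J/(m^2 K).
Time required: Δt = C ΔT / F = 3.39×10^6 × 10.1 / 91.3 = 3.75×10^5 s.
In hours: 3.75×10^5 s / (3600 s/hour) = 104 hours.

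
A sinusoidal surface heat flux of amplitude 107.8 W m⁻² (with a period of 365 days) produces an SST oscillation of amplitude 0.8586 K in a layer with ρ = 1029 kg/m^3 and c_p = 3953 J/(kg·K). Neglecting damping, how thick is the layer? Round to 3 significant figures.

ω = 2π / 3.15×10^7 s = 1.99×10^-7 s⁻¹.
Required C = F₀ / (A ω) = 107.8 / (0.8586 × 1.99×10^-7) = 6.30×10^8 J/(m²·K).
D = C / (ρ c_p) = 6.30×10^8 / (1029 × 3953) = 155 m.

155 m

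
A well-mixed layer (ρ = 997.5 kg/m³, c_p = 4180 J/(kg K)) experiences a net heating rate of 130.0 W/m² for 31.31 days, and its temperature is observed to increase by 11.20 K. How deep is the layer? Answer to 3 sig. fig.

Heat input Q = F Δt = 130.0 × 2.71×10^6 s = 3.52×10^8 J/m².
Required areal heat capacity C = Q / ΔT = 3.14×10^7 J/(m²·K).
Depth D = C / (ρ c_p) = 3.14×10^7 / (997.5 × 4180) = 7.53 m.

7.53 m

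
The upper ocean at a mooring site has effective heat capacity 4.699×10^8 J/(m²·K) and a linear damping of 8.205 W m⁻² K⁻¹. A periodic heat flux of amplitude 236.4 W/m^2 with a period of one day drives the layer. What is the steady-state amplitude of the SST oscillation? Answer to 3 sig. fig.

Areal heat capacity C = 4.699×10^8 J/(m²·K) (given).
Angular frequency ω = 2π / T = 2π / 86400 s = 7.27×10^-5 s⁻¹.
√((Cω)² + λ²) = √((34200)² + 8.205²) = 34200 W/(m²·K).
Amplitude A = F₀ / √((Cω)²+λ²) = 236.4 / 34200 = 0.00692 K.

0.00692 K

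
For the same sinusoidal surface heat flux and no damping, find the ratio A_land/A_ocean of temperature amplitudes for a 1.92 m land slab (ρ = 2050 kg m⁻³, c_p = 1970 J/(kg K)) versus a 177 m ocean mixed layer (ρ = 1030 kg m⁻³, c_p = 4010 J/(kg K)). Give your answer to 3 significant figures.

94.3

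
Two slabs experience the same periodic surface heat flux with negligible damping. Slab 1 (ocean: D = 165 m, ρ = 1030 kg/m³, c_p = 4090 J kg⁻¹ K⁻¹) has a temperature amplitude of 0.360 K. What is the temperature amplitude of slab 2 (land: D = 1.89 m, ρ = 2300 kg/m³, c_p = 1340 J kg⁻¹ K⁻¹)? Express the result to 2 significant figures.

C_ocean = 6.95×10^8 J/(m²·K); C_land = 5.82×10^6 J/(m²·K).
A ∝ 1/C ⇒ A_land = A_ocean × C_ocean/C_land = 0.360 × 119 = 43.0 K.

43 K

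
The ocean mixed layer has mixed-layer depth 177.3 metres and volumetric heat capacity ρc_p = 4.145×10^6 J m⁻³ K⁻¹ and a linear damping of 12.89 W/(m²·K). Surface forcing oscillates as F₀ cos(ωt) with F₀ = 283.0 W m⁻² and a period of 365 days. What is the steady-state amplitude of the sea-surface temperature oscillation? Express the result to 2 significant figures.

Areal heat capacity C = ρc_p × D = 4.145×10^6 × 177.3 = 7.35×10^8 J/(m^2 K).
Angular frequency ω = 2π / T = 2π / 3.15×10^7 s = 1.99×10^-7 s⁻¹.
√((Cω)² + λ²) = √((146)² + 12.89²) = 147 W/(m²·K).
Amplitude A = F₀ / √((Cω)²+λ²) = 283.0 / 147 = 1.93 K.

1.9 K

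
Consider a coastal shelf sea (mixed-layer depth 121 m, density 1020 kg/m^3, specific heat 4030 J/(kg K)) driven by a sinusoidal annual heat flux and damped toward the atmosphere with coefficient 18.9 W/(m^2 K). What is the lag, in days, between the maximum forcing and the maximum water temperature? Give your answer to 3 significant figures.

Areal heat capacity C = ρ c_p D = 1020 × 4030 × 121 = 4.97×10^8 J m⁻² K⁻¹.
ω = 2π / 3.15×10^7 s = 1.99×10^-7 s⁻¹.
Phase lag φ = arctan(Cω/λ) = arctan(99.1/18.9) = 1.38 rad.
Time lag = φ / ω = 1.38 / 1.99×10^-7 = 6.94×10^6 s = 80.3 days.

80.3 days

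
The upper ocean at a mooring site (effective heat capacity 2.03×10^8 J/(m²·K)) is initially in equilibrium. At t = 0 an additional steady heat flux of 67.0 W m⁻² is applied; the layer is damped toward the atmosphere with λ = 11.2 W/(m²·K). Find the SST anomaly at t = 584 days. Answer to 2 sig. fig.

5.6 K

Areal heat capacity C = 2.03×10^8 J/(m²·K) (given).
τ = C / λ = 2.03×10^8 / 11.2 = 1.81×10^7 s.
Equilibrium anomaly ΔT_eq = F / λ = 67.0 / 11.2 = 5.98 K.
t = 584 days = 5.05×10^7 s, so t/τ = 2.78.
ΔT(t) = ΔT_eq (1 − e^(−t/τ)) = 5.98 × (1 − e^−2.78) = 5.61 K.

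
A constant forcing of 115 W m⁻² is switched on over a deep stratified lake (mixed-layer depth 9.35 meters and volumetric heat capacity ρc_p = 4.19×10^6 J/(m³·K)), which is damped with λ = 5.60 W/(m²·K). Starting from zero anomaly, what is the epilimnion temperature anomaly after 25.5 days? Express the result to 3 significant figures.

5.55 K

Areal heat capacity C = ρc_p × D = 4.19×10^6 × 9.35 = 3.92×10^7 J/(m²·K).
τ = C / λ = 3.92×10^7 / 5.60 = 7.00×10^6 s.
Equilibrium anomaly ΔT_eq = F / λ = 115 / 5.60 = 20.5 K.
t = 25.5 days = 2.20×10^6 s, so t/τ = 0.315.
ΔT(t) = ΔT_eq (1 − e^(−t/τ)) = 20.5 × (1 − e^−0.315) = 5.55 K.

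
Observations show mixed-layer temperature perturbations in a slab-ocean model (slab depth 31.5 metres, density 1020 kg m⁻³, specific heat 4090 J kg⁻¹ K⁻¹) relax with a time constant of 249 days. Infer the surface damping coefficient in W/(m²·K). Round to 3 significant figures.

6.11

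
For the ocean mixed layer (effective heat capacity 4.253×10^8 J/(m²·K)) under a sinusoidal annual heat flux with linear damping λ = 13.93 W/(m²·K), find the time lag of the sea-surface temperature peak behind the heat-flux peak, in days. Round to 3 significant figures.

81.8 days

Areal heat capacity C = 4.253×10^8 J/(m²·K) (given).
ω = 2π / 3.15×10^7 s = 1.99×10^-7 s⁻¹.
Phase lag φ = arctan(Cω/λ) = arctan(84.7/13.93) = 1.41 rad.
Time lag = φ / ω = 1.41 / 1.99×10^-7 = 7.07×10^6 s = 81.8 days.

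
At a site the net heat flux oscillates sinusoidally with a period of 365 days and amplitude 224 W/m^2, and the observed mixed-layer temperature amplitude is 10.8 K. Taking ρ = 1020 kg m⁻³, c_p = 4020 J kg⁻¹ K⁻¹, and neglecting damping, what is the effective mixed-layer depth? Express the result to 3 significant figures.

25.4 m

ω = 2π / 3.15×10^7 s = 1.99×10^-7 s⁻¹.
Required C = F₀ / (A ω) = 224 / (10.8 × 1.99×10^-7) = 1.04×10^8 J/(m²·K).
D = C / (ρ c_p) = 1.04×10^8 / (1020 × 4020) = 25.4 m.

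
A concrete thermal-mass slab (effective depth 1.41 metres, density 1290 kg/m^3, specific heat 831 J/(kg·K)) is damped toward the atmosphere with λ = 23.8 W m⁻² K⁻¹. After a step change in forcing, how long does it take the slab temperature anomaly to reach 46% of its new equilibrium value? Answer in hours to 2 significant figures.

11 hours

Areal heat capacity C = ρ c_p D = 1290 × 831 × 1.41 = 1.51×10^6 J m⁻² K⁻¹.
τ = C / λ = 1.51×10^6 / 23.8 = 63500 s.
Fraction reached: 1 − e^(−t/τ) = 0.46 ⇒ t = −τ ln(1 − 0.46) = τ × 0.616.
t = 39100 s = 10.9 hours.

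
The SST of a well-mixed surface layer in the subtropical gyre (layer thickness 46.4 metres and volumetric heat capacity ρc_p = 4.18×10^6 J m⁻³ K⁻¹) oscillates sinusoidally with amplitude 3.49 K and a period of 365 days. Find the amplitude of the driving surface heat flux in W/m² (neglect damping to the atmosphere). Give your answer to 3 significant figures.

135

Areal heat capacity C = ρc_p × D = 4.18×10^6 × 46.4 = 1.94×10^8 J m⁻² K⁻¹.
ω = 2π / 3.15×10^7 s = 1.99×10^-7 s⁻¹.
Cω = 1.94×10^8 × 1.99×10^-7 = 38.6 W/(m²·K).
F₀ = A × Cω = 3.49 × 38.6 = 135 W/m².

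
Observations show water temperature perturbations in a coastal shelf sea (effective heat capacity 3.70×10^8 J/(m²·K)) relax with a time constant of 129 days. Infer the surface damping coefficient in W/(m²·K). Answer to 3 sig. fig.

Areal heat capacity C = 3.70×10^8 J/(m²·K) (given).
τ = 129 days = 1.11×10^7 s.
λ = C / τ = 3.70×10^8 / 1.11×10^7 = 33.2 W/(m²·K).

33.2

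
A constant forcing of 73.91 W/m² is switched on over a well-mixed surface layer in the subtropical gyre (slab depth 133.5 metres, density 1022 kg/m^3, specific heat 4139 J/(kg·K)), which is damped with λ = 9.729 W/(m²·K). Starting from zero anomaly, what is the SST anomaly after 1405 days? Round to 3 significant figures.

6.66 K

Areal heat capacity C = ρ c_p D = 1022 × 4139 × 133.5 = 5.65×10^8 J/(m^2 K).
τ = C / λ = 5.65×10^8 / 9.729 = 5.80×10^7 s.
Equilibrium anomaly ΔT_eq = F / λ = 73.91 / 9.729 = 7.60 K.
t = 1405 days = 1.21×10^8 s, so t/τ = 2.09.
ΔT(t) = ΔT_eq (1 − e^(−t/τ)) = 7.60 × (1 − e^−2.09) = 6.66 K.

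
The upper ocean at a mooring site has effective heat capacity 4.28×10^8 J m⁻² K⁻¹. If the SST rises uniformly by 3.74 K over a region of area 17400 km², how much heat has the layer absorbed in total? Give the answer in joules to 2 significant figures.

2.8×10^19 J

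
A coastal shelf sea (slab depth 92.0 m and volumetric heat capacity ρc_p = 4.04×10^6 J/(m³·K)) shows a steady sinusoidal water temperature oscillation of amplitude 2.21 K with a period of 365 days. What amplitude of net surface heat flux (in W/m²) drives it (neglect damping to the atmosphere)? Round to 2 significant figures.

Areal heat capacity C = ρc_p × D = 4.04×10^6 × 92.0 = 3.72×10^8 J m⁻² K⁻¹.
ω = 2π / 3.15×10^7 s = 1.99×10^-7 s⁻¹.
Cω = 3.72×10^8 × 1.99×10^-7 = 74.1 W/(m²·K).
F₀ = A × Cω = 2.21 × 74.1 = 164 W/m².

160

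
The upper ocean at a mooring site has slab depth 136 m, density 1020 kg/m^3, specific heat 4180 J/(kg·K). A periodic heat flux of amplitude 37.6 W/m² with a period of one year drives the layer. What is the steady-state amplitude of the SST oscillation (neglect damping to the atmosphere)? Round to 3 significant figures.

0.325 K

Areal heat capacity C = ρ c_p D = 1020 × 4180 × 136 = 5.80×10^8 J/(m^2 K).
Angular frequency ω = 2π / T = 2π / 3.15×10^7 s = 1.99×10^-7 s⁻¹.
Cω = 5.80×10^8 × 1.99×10^-7 = 116 W/(m²·K).
Amplitude A = F₀ / (Cω) = 37.6 / 116 = 0.325 K.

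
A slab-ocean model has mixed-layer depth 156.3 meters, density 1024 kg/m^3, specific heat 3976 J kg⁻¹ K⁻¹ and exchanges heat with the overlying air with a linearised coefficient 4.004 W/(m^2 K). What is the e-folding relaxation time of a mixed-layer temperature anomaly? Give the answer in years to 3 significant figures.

Areal heat capacity C = ρ c_p D = 1024 × 3976 × 156.3 = 6.36×10^8 J/(m²·K).
Relaxation time τ = C / λ = 6.36×10^8 / 4.004 = 1.59×10^8 s.
In years: 1.59×10^8 s / (3.156×10^7 s/year) = 5.04 years.

5.04 years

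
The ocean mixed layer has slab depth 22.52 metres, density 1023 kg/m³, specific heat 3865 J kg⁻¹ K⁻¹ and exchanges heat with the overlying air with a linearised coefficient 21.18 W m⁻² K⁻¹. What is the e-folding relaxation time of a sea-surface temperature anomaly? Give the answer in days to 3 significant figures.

Areal heat capacity C = ρ c_p D = 1023 × 3865 × 22.52 = 8.90×10^7 J/(m^2 K).
Relaxation time τ = C / λ = 8.90×10^7 / 21.18 = 4.20×10^6 s.
In days: 4.20×10^6 s / (86400 s/day) = 48.7 days.

48.7 days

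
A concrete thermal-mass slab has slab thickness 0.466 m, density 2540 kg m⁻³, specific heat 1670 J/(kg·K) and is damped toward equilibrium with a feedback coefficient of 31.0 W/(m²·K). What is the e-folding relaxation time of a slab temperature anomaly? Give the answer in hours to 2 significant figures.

18 hours

Areal heat capacity C = ρ c_p D = 2540 × 1670 × 0.466 = 1.98×10^6 J m⁻² K⁻¹.
Relaxation time τ = C / λ = 1.98×10^6 / 31.0 = 63800 s.
In hours: 63800 s / (3600 s/hour) = 17.7 hours.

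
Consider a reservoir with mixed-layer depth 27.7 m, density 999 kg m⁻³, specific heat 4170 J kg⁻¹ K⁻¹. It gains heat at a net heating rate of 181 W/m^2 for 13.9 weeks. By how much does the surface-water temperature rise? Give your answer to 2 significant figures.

Areal heat capacity C = ρ c_p D = 999 × 4170 × 27.7 = 1.15×10^8 J/(m^2 K).
Net heat input Q = F Δt = 181 × (13.9 weeks × 6.048×10^5 s/week) = 1.52×10^9 J/m².
ΔT = Q / C = 1.52×10^9 / 1.15×10^8 = 13.2 K.

13 K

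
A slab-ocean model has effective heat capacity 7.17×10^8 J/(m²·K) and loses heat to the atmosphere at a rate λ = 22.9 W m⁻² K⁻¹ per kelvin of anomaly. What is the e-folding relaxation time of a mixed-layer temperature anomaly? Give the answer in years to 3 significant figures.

0.992 years

Areal heat capacity C = 7.17×10^8 J/(m²·K) (given).
Relaxation time τ = C / λ = 7.17×10^8 / 22.9 = 3.13×10^7 s.
In years: 3.13×10^7 s / (3.156×10^7 s/year) = 0.992 years.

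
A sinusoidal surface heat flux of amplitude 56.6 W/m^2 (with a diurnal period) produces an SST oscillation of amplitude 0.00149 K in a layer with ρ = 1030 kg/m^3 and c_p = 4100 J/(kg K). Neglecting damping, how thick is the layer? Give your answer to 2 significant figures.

ω = 2π / 86400 s = 7.27×10^-5 s⁻¹.
Required C = F₀ / (A ω) = 56.6 / (0.00149 × 7.27×10^-5) = 5.22×10^8 J/(m²·K).
D = C / (ρ c_p) = 5.22×10^8 / (1030 × 4100) = 124 m.

120 m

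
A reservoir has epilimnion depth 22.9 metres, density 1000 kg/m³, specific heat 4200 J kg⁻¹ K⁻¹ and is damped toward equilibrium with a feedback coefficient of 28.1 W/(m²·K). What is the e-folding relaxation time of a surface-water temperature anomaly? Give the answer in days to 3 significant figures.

Areal heat capacity C = ρ c_p D = 1000 × 4200 × 22.9 = 9.62×10^7 J m⁻² K⁻¹.
Relaxation time τ = C / λ = 9.62×10^7 / 28.1 = 3.42×10^6 s.
In days: 3.42×10^6 s / (86400 s/day) = 39.6 days.

39.6 days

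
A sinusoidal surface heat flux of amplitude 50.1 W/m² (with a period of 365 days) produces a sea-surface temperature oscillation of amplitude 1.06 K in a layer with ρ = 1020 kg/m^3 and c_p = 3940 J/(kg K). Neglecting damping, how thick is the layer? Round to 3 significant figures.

59.0 m

ω = 2π / 3.15×10^7 s = 1.99×10^-7 s⁻¹.
Required C = F₀ / (A ω) = 50.1 / (1.06 × 1.99×10^-7) = 2.37×10^8 J/(m²·K).
D = C / (ρ c_p) = 2.37×10^8 / (1020 × 3940) = 59.0 m.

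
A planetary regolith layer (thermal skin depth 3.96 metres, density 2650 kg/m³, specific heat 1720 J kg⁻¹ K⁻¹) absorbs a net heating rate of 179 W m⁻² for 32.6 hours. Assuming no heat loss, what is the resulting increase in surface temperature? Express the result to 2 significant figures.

1.2 K

Areal heat capacity C = ρ c_p D = 2650 × 1720 × 3.96 = 1.80×10^7 J/(m²·K).
Net heat input Q = F Δt = 179 × (32.6 hours × 3600 s/hour) = 2.10×10^7 J/m².
ΔT = Q / C = 2.10×10^7 / 1.80×10^7 = 1.16 K.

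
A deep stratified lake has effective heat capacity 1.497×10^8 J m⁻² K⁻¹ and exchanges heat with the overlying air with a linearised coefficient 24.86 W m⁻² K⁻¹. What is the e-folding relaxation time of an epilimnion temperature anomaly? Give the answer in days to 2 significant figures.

Areal heat capacity C = 1.497×10^8 J m⁻² K⁻¹ (given).
Relaxation time τ = C / λ = 1.50×10^8 / 24.86 = 6.02×10^6 s.
In days: 6.02×10^6 s / (86400 s/day) = 69.7 days.

70 days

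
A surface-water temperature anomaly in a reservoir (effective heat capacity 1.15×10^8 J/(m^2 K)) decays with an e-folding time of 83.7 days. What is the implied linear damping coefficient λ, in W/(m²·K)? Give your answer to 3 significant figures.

15.9

Areal heat capacity C = 1.15×10^8 J/(m^2 K) (given).
τ = 83.7 days = 7.23×10^6 s.
λ = C / τ = 1.15×10^8 / 7.23×10^6 = 15.9 W/(m²·K).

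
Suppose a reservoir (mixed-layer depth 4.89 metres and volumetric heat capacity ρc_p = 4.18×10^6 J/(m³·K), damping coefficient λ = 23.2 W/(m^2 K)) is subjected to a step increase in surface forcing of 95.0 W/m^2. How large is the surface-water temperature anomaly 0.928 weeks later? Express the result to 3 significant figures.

1.93 K

Areal heat capacity C = ρc_p × D = 4.18×10^6 × 4.89 = 2.04×10^7 J/(m^2 K).
τ = C / λ = 2.04×10^7 / 23.2 = 8.81×10^5 s.
Equilibrium anomaly ΔT_eq = F / λ = 95.0 / 23.2 = 4.09 K.
t = 0.928 weeks = 5.61×10^5 s, so t/τ = 0.637.
ΔT(t) = ΔT_eq (1 − e^(−t/τ)) = 4.09 × (1 − e^−0.637) = 1.93 K.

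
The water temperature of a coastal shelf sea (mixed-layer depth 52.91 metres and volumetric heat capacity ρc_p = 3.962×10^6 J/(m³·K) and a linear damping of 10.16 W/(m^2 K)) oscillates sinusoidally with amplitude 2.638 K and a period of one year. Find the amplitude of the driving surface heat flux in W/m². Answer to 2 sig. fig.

110

Areal heat capacity C = ρc_p × D = 3.962×10^6 × 52.91 = 2.10×10^8 J m⁻² K⁻¹.
ω = 2π / 3.15×10^7 s = 1.99×10^-7 s⁻¹.
√((Cω)² + λ²) = √((41.8)² + 10.16²) = 43.0 W/(m²·K).
F₀ = A × √((Cω)²+λ²) = 2.638 × 43.0 = 113 W/m².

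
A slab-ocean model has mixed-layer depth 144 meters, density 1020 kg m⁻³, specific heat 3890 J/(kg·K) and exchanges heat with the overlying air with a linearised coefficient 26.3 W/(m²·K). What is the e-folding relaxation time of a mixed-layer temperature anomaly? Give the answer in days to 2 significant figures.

Areal heat capacity C = ρ c_p D = 1020 × 3890 × 144 = 5.71×10^8 J/(m²·K).
Relaxation time τ = C / λ = 5.71×10^8 / 26.3 = 2.17×10^7 s.
In days: 2.17×10^7 s / (86400 s/day) = 251 days.

250 days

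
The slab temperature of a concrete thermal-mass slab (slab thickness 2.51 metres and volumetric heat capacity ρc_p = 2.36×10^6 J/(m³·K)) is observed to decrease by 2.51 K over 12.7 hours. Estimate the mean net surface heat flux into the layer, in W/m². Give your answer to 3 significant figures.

Areal heat capacity C = ρc_p × D = 2.36×10^6 × 2.51 = 5.92×10^6 J m⁻² K⁻¹.
Required heat per unit area: Q = C ΔT = 5.92×10^6 × -2.51 = -1.49×10^7 J/m².
Flux F = Q / Δt = -1.49×10^7 / 45700 s = -325 W/m².

-325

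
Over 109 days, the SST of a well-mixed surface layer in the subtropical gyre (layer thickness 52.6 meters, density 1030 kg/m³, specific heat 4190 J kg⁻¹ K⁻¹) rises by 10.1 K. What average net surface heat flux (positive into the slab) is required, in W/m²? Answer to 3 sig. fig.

Areal heat capacity C = ρ c_p D = 1030 × 4190 × 52.6 = 2.27×10^8 J/(m²·K).
Required heat per unit area: Q = C ΔT = 2.27×10^8 × 10.1 = 2.29×10^9 J/m².
Flux F = Q / Δt = 2.29×10^9 / 9.42×10^6 s = 243 W/m².

243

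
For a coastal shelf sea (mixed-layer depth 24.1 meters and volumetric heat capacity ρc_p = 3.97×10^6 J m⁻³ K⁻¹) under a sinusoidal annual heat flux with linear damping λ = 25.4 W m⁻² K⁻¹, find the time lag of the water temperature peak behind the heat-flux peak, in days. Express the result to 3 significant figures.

37.4 days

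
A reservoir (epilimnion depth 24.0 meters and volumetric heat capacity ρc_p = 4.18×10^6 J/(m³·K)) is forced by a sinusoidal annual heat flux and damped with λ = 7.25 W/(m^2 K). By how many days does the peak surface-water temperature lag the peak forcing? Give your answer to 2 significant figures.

71 days

Areal heat capacity C = ρc_p × D = 4.18×10^6 × 24.0 = 1.00×10^8 J/(m^2 K).
ω = 2π / 3.15×10^7 s = 1.99×10^-7 s⁻¹.
Phase lag φ = arctan(Cω/λ) = arctan(20.0/7.25) = 1.22 rad.
Time lag = φ / ω = 1.22 / 1.99×10^-7 = 6.14×10^6 s = 71.0 days.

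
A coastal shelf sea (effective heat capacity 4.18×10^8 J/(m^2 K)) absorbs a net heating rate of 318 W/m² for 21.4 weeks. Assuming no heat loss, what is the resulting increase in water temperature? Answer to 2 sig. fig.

9.8 K

Areal heat capacity C = 4.18×10^8 J/(m^2 K) (given).
Net heat input Q = F Δt = 318 × (21.4 weeks × 6.048×10^5 s/week) = 4.12×10^9 J/m².
ΔT = Q / C = 4.12×10^9 / 4.18×10^8 = 9.85 K.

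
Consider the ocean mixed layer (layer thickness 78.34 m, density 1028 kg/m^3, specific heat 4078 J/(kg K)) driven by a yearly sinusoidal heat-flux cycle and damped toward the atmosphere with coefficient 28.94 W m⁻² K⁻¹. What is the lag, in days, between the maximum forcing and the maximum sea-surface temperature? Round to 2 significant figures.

67 days

Areal heat capacity C = ρ c_p D = 1028 × 4078 × 78.34 = 3.28×10^8 J m⁻² K⁻¹.
ω = 2π / 3.15×10^7 s = 1.99×10^-7 s⁻¹.
Phase lag φ = arctan(Cω/λ) = arctan(65.4/28.94) = 1.15 rad.
Time lag = φ / ω = 1.15 / 1.99×10^-7 = 5.79×10^6 s = 67.1 days.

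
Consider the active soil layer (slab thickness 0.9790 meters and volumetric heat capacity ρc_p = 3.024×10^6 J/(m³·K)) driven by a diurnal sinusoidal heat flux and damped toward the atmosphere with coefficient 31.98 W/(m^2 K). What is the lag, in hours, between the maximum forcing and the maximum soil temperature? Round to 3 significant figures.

Areal heat capacity C = ρc_p × D = 3.024×10^6 × 0.9790 = 2.96×10^6 J/(m²·K).
ω = 2π / 86400 s = 7.27×10^-5 s⁻¹.
Phase lag φ = arctan(Cω/λ) = arctan(215/31.98) = 1.42 rad.
Time lag = φ / ω = 1.42 / 7.27×10^-5 = 19600 s = 5.44 hours.

5.44 hours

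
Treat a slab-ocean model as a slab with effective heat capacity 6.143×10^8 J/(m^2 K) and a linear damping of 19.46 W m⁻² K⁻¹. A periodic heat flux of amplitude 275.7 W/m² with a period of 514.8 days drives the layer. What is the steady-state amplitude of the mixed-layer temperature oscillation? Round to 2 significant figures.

Areal heat capacity C = 6.143×10^8 J/(m^2 K) (given).
Angular frequency ω = 2π / T = 2π / 4.45×10^7 s = 1.41×10^-7 s⁻¹.
√((Cω)² + λ²) = √((86.8)² + 19.46²) = 88.9 W/(m²·K).
Amplitude A = F₀ / √((Cω)²+λ²) = 275.7 / 88.9 = 3.10 K.

3.1 K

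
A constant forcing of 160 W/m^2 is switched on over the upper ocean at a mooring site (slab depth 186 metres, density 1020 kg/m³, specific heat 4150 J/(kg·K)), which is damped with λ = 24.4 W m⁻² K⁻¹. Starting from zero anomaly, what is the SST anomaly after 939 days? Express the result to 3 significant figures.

Areal heat capacity C = ρ c_p D = 1020 × 4150 × 186 = 7.87×10^8 J/(m²·K).
τ = C / λ = 7.87×10^8 / 24.4 = 3.23×10^7 s.
Equilibrium anomaly ΔT_eq = F / λ = 160 / 24.4 = 6.56 K.
t = 939 days = 8.11×10^7 s, so t/τ = 2.51.
ΔT(t) = ΔT_eq (1 − e^(−t/τ)) = 6.56 × (1 − e^−2.51) = 6.03 K.

6.03 K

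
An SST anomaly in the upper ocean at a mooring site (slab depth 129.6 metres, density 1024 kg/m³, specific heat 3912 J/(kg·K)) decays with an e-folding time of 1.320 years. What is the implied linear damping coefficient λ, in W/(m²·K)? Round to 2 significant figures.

12

Areal heat capacity C = ρ c_p D = 1024 × 3912 × 129.6 = 5.19×10^8 J/(m²·K).
τ = 1.320 years = 4.17×10^7 s.
λ = C / τ = 5.19×10^8 / 4.17×10^7 = 12.5 W/(m²·K).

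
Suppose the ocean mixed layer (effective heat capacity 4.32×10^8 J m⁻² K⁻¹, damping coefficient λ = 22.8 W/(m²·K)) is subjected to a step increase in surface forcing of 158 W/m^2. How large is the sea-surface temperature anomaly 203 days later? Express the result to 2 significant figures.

Areal heat capacity C = 4.32×10^8 J m⁻² K⁻¹ (given).
τ = C / λ = 4.32×10^8 / 22.8 = 1.89×10^7 s.
Equilibrium anomaly ΔT_eq = F / λ = 158 / 22.8 = 6.93 K.
t = 203 days = 1.75×10^7 s, so t/τ = 0.926.
ΔT(t) = ΔT_eq (1 − e^(−t/τ)) = 6.93 × (1 − e^−0.926) = 4.18 K.

4.2 K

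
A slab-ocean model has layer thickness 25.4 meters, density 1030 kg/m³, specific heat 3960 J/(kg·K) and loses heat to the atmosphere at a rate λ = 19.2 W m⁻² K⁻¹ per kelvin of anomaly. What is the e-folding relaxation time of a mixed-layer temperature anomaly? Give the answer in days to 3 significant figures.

Areal heat capacity C = ρ c_p D = 1030 × 3960 × 25.4 = 1.04×10^8 J m⁻² K⁻¹.
Relaxation time τ = C / λ = 1.04×10^8 / 19.2 = 5.40×10^6 s.
In days: 5.40×10^6 s / (86400 s/day) = 62.5 days.

62.5 days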